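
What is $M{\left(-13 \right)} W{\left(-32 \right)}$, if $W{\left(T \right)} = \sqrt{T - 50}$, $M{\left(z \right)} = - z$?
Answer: $13 i \sqrt{82} \approx 117.72 i$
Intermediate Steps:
$W{\left(T \right)} = \sqrt{-50 + T}$
$M{\left(-13 \right)} W{\left(-32 \right)} = \left(-1\right) \left(-13\right) \sqrt{-50 - 32} = 13 \sqrt{-82} = 13 i \sqrt{82}$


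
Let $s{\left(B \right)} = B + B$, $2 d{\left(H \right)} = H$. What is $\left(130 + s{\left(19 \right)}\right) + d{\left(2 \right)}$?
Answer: $169$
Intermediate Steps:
$d{\left(H \right)} = \frac{H}{2}$
$s{\left(B \right)} = 2 B$
$\left(130 + s{\left(19 \right)}\right) + d{\left(2 \right)} = \left(130 + 2 \cdot 19\right) + \frac{1}{2} \cdot 2 = \left(130 + 38\right) + 1 = 168 + 1 = 169$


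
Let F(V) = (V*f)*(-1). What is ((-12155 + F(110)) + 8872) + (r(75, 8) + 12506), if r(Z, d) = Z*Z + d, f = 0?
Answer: 14856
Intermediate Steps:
r(Z, d) = d + Z² (r(Z, d) = Z² + d = d + Z²)
F(V) = 0 (F(V) = (V*0)*(-1) = 0*(-1) = 0)
((-12155 + F(110)) + 8872) + (r(75, 8) + 12506) = ((-12155 + 0) + 8872) + ((8 + 75²) + 12506) = (-12155 + 8872) + ((8 + 5625) + 12506) = -3283 + (5633 + 12506) = -3283 + 18139 = 14856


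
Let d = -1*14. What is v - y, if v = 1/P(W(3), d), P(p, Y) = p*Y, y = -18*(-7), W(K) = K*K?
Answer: -15877/126 ≈ -126.01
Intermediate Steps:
W(K) = K²
y = 126
d = -14
P(p, Y) = Y*p
v = -1/126 (v = 1/(-14*3²) = 1/(-14*9) = 1/(-126) = -1/126 ≈ -0.0079365)
v - y = -1/126 - 1*126 = -1/126 - 126 = -15877/126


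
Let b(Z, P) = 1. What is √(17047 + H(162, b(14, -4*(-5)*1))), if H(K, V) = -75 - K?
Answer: 41*√10 ≈ 129.65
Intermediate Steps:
√(17047 + H(162, b(14, -4*(-5)*1))) = √(17047 + (-75 - 1*162)) = √(17047 + (-75 - 162)) = √(17047 - 237) = √16810 = 41*√10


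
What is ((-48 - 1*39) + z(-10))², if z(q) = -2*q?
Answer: 4489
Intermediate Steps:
((-48 - 1*39) + z(-10))² = ((-48 - 1*39) - 2*(-10))² = ((-48 - 39) + 20)² = (-87 + 20)² = (-67)² = 4489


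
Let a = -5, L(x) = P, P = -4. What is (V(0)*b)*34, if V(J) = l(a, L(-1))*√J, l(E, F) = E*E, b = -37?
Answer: 0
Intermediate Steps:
L(x) = -4
l(E, F) = E²
V(J) = 25*√J (V(J) = (-5)²*√J = 25*√J)
(V(0)*b)*34 = ((25*√0)*(-37))*34 = ((25*0)*(-37))*34 = (0*(-37))*34 = 0*34 = 0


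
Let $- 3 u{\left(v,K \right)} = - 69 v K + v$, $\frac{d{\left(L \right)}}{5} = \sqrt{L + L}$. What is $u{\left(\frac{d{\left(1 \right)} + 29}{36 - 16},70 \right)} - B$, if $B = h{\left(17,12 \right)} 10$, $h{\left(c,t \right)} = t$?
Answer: $\frac{132841}{60} + \frac{4829 \sqrt{2}}{12} \approx 2783.1$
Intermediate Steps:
$d{\left(L \right)} = 5 \sqrt{2} \sqrt{L}$ ($d{\left(L \right)} = 5 \sqrt{L + L} = 5 \sqrt{2 L} = 5 \sqrt{2} \sqrt{L}$)
$u{\left(v,K \right)} = - \frac{v}{3} + 23 K v$ ($u{\left(v,K \right)} = - \frac{- 69 v K + v}{3} = - \frac{- 69 K v + v}{3} = - \frac{v - 69 K v}{3} = - \frac{v}{3} + 23 K v$)
$B = 120$ ($B = 12 \cdot 10 = 120$)
$u{\left(\frac{d{\left(1 \right)} + 29}{36 - 16},70 \right)} - B = \frac{\frac{5 \sqrt{2} \sqrt{1} + 29}{36 - 16} \left(-1 + 69 \cdot 70\right)}{3} - 120 = \frac{\frac{5 \sqrt{2} \cdot 1 + 29}{20} \left(-1 + 4830\right)}{3} - 120 = \frac{1}{3} \left(5 \sqrt{2} + 29\right) \frac{1}{20} \cdot 4829 - 120 = \frac{1}{3} \left(29 + 5 \sqrt{2}\right) \frac{1}{20} \cdot 4829 - 120 = \frac{1}{3} \left(\frac{29}{20} + \frac{\sqrt{2}}{4}\right) 4829 - 120 = \left(\frac{140041}{60} + \frac{4829 \sqrt{2}}{12}\right) - 120 = \frac{132841}{60} + \frac{4829 \sqrt{2}}{12}$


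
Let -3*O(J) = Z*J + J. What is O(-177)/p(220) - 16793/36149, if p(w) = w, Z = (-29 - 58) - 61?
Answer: -317214737/7952780 ≈ -39.887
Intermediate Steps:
Z = -148 (Z = -87 - 61 = -148)
O(J) = 49*J (O(J) = -(-148*J + J)/3 = -(-49)*J = 49*J)
O(-177)/p(220) - 16793/36149 = (49*(-177))/220 - 16793/36149 = -8673*1/220 - 16793*1/36149 = -8673/220 - 16793/36149 = -317214737/7952780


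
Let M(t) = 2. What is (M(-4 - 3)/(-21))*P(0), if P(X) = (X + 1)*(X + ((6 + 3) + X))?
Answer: -6/7 ≈ -0.85714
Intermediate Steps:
P(X) = (1 + X)*(9 + 2*X) (P(X) = (1 + X)*(X + (9 + X)) = (1 + X)*(9 + 2*X))
(M(-4 - 3)/(-21))*P(0) = (2/(-21))*(9 + 2*0**2 + 11*0) = (-1/21*2)*(9 + 2*0 + 0) = -2*(9 + 0 + 0)/21 = -2/21*9 = -6/7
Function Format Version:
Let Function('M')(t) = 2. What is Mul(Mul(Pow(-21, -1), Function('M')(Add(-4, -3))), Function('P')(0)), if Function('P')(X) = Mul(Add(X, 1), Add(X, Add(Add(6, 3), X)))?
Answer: Rational(-6, 7) ≈ -0.85714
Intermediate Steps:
Function('P')(X) = Mul(Add(1, X), Add(9, Mul(2, X))) (Function('P')(X) = Mul(Add(1, X), Add(X, Add(9, X))) = Mul(Add(1, X), Add(9, Mul(2, X))))
Mul(Mul(Pow(-21, -1), Function('M')(Add(-4, -3))), Function('P')(0)) = Mul(Mul(Pow(-21, -1), 2), Add(9, Mul(2, Pow(0, 2)), Mul(11, 0))) = Mul(Mul(Rational(-1, 21), 2), Add(9, Mul(2, 0), 0)) = Mul(Rational(-2, 21), Add(9, 0, 0)) = Mul(Rational(-2, 21), 9) = Rational(-6, 7)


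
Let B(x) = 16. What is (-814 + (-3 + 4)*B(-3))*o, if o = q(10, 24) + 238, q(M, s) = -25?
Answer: -169974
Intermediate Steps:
o = 213 (o = -25 + 238 = 213)
(-814 + (-3 + 4)*B(-3))*o = (-814 + (-3 + 4)*16)*213 = (-814 + 1*16)*213 = (-814 + 16)*213 = -798*213 = -169974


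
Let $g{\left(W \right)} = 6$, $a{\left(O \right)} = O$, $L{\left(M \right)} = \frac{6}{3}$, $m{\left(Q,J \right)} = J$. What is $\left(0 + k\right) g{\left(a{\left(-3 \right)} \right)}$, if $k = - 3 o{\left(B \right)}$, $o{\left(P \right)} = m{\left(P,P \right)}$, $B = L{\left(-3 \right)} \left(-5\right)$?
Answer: $180$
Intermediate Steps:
$L{\left(M \right)} = 2$ ($L{\left(M \right)} = 6 \cdot \frac{1}{3} = 2$)
$B = -10$ ($B = 2 \left(-5\right) = -10$)
$o{\left(P \right)} = P$
$k = 30$ ($k = \left(-3\right) \left(-10\right) = 30$)
$\left(0 + k\right) g{\left(a{\left(-3 \right)} \right)} = \left(0 + 30\right) 6 = 30 \cdot 6 = 180$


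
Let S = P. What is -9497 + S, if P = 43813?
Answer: 34316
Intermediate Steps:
S = 43813
-9497 + S = -9497 + 43813 = 34316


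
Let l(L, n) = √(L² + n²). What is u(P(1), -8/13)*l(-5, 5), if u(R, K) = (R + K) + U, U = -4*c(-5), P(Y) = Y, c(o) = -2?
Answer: 545*√2/13 ≈ 59.288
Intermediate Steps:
U = 8 (U = -4*(-2) = 8)
u(R, K) = 8 + K + R (u(R, K) = (R + K) + 8 = (K + R) + 8 = 8 + K + R)
u(P(1), -8/13)*l(-5, 5) = (8 - 8/13 + 1)*√((-5)² + 5²) = (8 - 8*1/13 + 1)*√(25 + 25) = (8 - 8/13 + 1)*√50 = 109*(5*√2)/13 = 545*√2/13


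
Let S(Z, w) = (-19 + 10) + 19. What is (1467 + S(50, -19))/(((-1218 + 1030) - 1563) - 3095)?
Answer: -1477/4846 ≈ -0.30479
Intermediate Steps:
S(Z, w) = 10 (S(Z, w) = -9 + 19 = 10)
(1467 + S(50, -19))/(((-1218 + 1030) - 1563) - 3095) = (1467 + 10)/(((-1218 + 1030) - 1563) - 3095) = 1477/((-188 - 1563) - 3095) = 1477/(-1751 - 3095) = 1477/(-4846) = 1477*(-1/4846) = -1477/4846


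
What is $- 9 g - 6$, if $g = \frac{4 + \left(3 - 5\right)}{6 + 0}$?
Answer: $-9$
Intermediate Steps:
$g = \frac{1}{3}$ ($g = \frac{4 + \left(3 - 5\right)}{6} = \left(4 - 2\right) \frac{1}{6} = 2 \cdot \frac{1}{6} = \frac{1}{3} \approx 0.33333$)
$- 9 g - 6 = \left(-9\right) \frac{1}{3} - 6 = -3 - 6 = -9$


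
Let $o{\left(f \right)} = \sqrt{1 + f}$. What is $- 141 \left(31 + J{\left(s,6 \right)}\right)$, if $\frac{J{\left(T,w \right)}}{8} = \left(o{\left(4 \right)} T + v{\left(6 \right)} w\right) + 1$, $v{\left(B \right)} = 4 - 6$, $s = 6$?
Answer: $8037 - 6768 \sqrt{5} \approx -7096.7$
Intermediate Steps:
$v{\left(B \right)} = -2$ ($v{\left(B \right)} = 4 - 6 = -2$)
$J{\left(T,w \right)} = 8 - 16 w + 8 T \sqrt{5}$ ($J{\left(T,w \right)} = 8 \left(\left(\sqrt{1 + 4} T - 2 w\right) + 1\right) = 8 \left(\left(\sqrt{5} T - 2 w\right) + 1\right) = 8 \left(\left(T \sqrt{5} - 2 w\right) + 1\right) = 8 \left(\left(- 2 w + T \sqrt{5}\right) + 1\right) = 8 \left(1 - 2 w + T \sqrt{5}\right) = 8 - 16 w + 8 T \sqrt{5}$)
$- 141 \left(31 + J{\left(s,6 \right)}\right) = - 141 \left(31 + \left(8 - 96 + 8 \cdot 6 \sqrt{5}\right)\right) = - 141 \left(31 + \left(8 - 96 + 48 \sqrt{5}\right)\right) = - 141 \left(31 - \left(88 - 48 \sqrt{5}\right)\right) = - 141 \left(-57 + 48 \sqrt{5}\right) = 8037 - 6768 \sqrt{5}$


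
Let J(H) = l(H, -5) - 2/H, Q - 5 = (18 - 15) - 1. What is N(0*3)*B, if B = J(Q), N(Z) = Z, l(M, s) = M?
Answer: 0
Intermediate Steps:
Q = 7 (Q = 5 + ((18 - 15) - 1) = 5 + (3 - 1) = 5 + 2 = 7)
J(H) = H - 2/H
B = 47/7 (B = 7 - 2/7 = 47/7 ≈ 6.7143)
N(0*3)*B = (0*3)*(47/7) = 0*(47/7) = 0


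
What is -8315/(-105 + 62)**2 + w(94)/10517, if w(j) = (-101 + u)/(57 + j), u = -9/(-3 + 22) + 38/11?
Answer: -2759836293559/613694199547 ≈ -4.4971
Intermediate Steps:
u = 623/209 (u = -9/19 + 38*(1/11) = -9*1/19 + 38/11 = -9/19 + 38/11 = 623/209 ≈ 2.9809)
w(j) = -20486/(209*(57 + j)) (w(j) = (-101 + 623/209)/(57 + j) = -20486/(209*(57 + j)))
-8315/(-105 + 62)**2 + w(94)/10517 = -8315/(-105 + 62)**2 - 20486/(11913 + 209*94)/10517 = -8315/((-43)**2) - 20486/(11913 + 19646)*(1/10517) = -8315/1849 - 20486/31559*(1/10517) = -8315*1/1849 - 20486*1/31559*(1/10517) = -8315/1849 - 20486/31559*1/10517 = -8315/1849 - 20486/331906003 = -2759836293559/613694199547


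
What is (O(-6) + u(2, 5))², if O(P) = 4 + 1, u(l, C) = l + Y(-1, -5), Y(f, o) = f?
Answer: 36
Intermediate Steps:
u(l, C) = -1 + l (u(l, C) = l - 1 = -1 + l)
O(P) = 5
(O(-6) + u(2, 5))² = (5 + (-1 + 2))² = (5 + 1)² = 6² = 36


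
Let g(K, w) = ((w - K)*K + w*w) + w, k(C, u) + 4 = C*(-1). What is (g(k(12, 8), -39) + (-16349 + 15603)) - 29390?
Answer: -28286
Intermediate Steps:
k(C, u) = -4 - C (k(C, u) = -4 + C*(-1) = -4 - C)
g(K, w) = w + w² + K*(w - K) (g(K, w) = (K*(w - K) + w²) + w = (w² + K*(w - K)) + w = w + w² + K*(w - K))
(g(k(12, 8), -39) + (-16349 + 15603)) - 29390 = ((-39 + (-39)² - (-4 - 1*12)² + (-4 - 1*12)*(-39)) + (-16349 + 15603)) - 29390 = ((-39 + 1521 - (-4 - 12)² + (-4 - 12)*(-39)) - 746) - 29390 = ((-39 + 1521 - 1*(-16)² - 16*(-39)) - 746) - 29390 = ((-39 + 1521 - 1*256 + 624) - 746) - 29390 = ((-39 + 1521 - 256 + 624) - 746) - 29390 = (1850 - 746) - 29390 = 1104 - 29390 = -28286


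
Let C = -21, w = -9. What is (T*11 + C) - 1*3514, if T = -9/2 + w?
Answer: -7367/2 ≈ -3683.5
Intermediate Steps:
T = -27/2 (T = -9/2 - 9 = -27/2 ≈ -13.500)
(T*11 + C) - 1*3514 = (-27/2*11 - 21) - 1*3514 = (-297/2 - 21) - 3514 = -339/2 - 3514 = -7367/2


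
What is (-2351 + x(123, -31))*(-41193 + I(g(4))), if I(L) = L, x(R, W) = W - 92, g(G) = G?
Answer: 101901586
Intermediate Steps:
x(R, W) = -92 + W
(-2351 + x(123, -31))*(-41193 + I(g(4))) = (-2351 + (-92 - 31))*(-41193 + 4) = (-2351 - 123)*(-41189) = -2474*(-41189) = 101901586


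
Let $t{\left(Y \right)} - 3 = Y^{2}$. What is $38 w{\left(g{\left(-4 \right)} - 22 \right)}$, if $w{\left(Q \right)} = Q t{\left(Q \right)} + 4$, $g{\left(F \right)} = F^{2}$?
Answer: $-8740$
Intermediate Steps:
$t{\left(Y \right)} = 3 + Y^{2}$
$w{\left(Q \right)} = 4 + Q \left(3 + Q^{2}\right)$ ($w{\left(Q \right)} = Q \left(3 + Q^{2}\right) + 4 = 4 + Q \left(3 + Q^{2}\right)$)
$38 w{\left(g{\left(-4 \right)} - 22 \right)} = 38 \left(4 + \left(\left(-4\right)^{2} - 22\right) \left(3 + \left(\left(-4\right)^{2} - 22\right)^{2}\right)\right) = 38 \left(4 + \left(16 - 22\right) \left(3 + \left(16 - 22\right)^{2}\right)\right) = 38 \left(4 - 6 \left(3 + \left(-6\right)^{2}\right)\right) = 38 \left(4 - 6 \left(3 + 36\right)\right) = 38 \left(4 - 234\right) = 38 \left(-230\right) = -8740$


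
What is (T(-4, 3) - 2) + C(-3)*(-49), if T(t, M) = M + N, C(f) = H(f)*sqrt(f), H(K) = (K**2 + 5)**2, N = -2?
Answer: -1 - 9604*I*sqrt(3) ≈ -1.0 - 16635.0*I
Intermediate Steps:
H(K) = (5 + K**2)**2
C(f) = sqrt(f)*(5 + f**2)**2 (C(f) = (5 + f**2)**2*sqrt(f) = sqrt(f)*(5 + f**2)**2)
T(t, M) = -2 + M (T(t, M) = M - 2 = -2 + M)
(T(-4, 3) - 2) + C(-3)*(-49) = ((-2 + 3) - 2) + (sqrt(-3)*(5 + (-3)**2)**2)*(-49) = (1 - 2) + ((I*sqrt(3))*(5 + 9)**2)*(-49) = -1 + ((I*sqrt(3))*14**2)*(-49) = -1 + ((I*sqrt(3))*196)*(-49) = -1 + (196*I*sqrt(3))*(-49) = -1 - 9604*I*sqrt(3)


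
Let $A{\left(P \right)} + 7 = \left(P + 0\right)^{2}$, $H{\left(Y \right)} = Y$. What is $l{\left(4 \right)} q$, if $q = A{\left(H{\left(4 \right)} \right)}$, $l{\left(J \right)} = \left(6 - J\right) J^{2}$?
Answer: $288$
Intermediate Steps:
$l{\left(J \right)} = J^{2} \left(6 - J\right)$
$A{\left(P \right)} = -7 + P^{2}$ ($A{\left(P \right)} = -7 + \left(P + 0\right)^{2} = -7 + P^{2}$)
$q = 9$ ($q = -7 + 4^{2} = -7 + 16 = 9$)
$l{\left(4 \right)} q = 4^{2} \left(6 - 4\right) 9 = 16 \left(6 - 4\right) 9 = 16 \cdot 2 \cdot 9 = 32 \cdot 9 = 288$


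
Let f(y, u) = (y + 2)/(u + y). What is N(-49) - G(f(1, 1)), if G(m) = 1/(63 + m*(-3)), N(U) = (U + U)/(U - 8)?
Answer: 3784/2223 ≈ 1.7022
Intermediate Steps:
f(y, u) = (2 + y)/(u + y)
N(U) = 2*U/(-8 + U) (N(U) = (2*U)/(-8 + U) = 2*U/(-8 + U))
G(m) = 1/(63 - 3*m)
N(-49) - G(f(1, 1)) = 2*(-49)/(-8 - 49) - (-1)/(-63 + 3*((2 + 1)/(1 + 1))) = 2*(-49)/(-57) - (-1)/(-63 + 3*(3/2)) = 2*(-49)*(-1/57) - (-1)/(-63 + 3*((1/2)*3)) = 98/57 - (-1)/(-63 + 3*(3/2)) = 98/57 - (-1)/(-63 + 9/2) = 98/57 - (-1)/(-117/2) = 98/57 - (-1)*(-2)/117 = 98/57 - 1*2/117 = 98/57 - 2/117 = 3784/2223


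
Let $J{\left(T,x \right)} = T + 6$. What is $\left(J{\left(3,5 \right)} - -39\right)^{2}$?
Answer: $2304$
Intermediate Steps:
$J{\left(T,x \right)} = 6 + T$
$\left(J{\left(3,5 \right)} - -39\right)^{2} = \left(\left(6 + 3\right) - -39\right)^{2} = \left(9 + 39\right)^{2} = 48^{2} = 2304$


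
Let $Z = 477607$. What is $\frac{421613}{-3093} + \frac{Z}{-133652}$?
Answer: $- \frac{57826659127}{413385636} \approx -139.89$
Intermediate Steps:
$\frac{421613}{-3093} + \frac{Z}{-133652} = \frac{421613}{-3093} + \frac{477607}{-133652} = 421613 \left(- \frac{1}{3093}\right) + 477607 \left(- \frac{1}{133652}\right) = - \frac{421613}{3093} - \frac{477607}{133652} = - \frac{57826659127}{413385636}$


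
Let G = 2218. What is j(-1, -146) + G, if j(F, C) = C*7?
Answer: 1196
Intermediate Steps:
j(F, C) = 7*C
j(-1, -146) + G = 7*(-146) + 2218 = -1022 + 2218 = 1196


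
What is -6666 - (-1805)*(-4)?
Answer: -13886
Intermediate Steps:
-6666 - (-1805)*(-4) = -6666 - 1*7220 = -6666 - 7220 = -13886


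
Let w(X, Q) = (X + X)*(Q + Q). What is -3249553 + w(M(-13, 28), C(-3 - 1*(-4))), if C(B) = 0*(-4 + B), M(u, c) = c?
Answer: -3249553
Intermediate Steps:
C(B) = 0
w(X, Q) = 4*Q*X (w(X, Q) = (2*X)*(2*Q) = 4*Q*X)
-3249553 + w(M(-13, 28), C(-3 - 1*(-4))) = -3249553 + 4*0*28 = -3249553 + 0 = -3249553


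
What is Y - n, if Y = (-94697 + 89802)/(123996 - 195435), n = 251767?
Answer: -17985977818/71439 ≈ -2.5177e+5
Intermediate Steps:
Y = 4895/71439 (Y = -4895/(-71439) = -4895*(-1/71439) = 4895/71439 ≈ 0.068520)
Y - n = 4895/71439 - 1*251767 = 4895/71439 - 251767 = -17985977818/71439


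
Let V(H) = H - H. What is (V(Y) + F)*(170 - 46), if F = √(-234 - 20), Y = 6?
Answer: 124*I*√254 ≈ 1976.2*I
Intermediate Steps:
V(H) = 0
F = I*√254 (F = √(-254) = I*√254 ≈ 15.937*I)
(V(Y) + F)*(170 - 46) = (0 + I*√254)*(170 - 46) = (I*√254)*124 = 124*I*√254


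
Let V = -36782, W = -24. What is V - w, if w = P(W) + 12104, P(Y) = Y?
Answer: -48862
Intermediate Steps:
w = 12080 (w = -24 + 12104 = 12080)
V - w = -36782 - 1*12080 = -36782 - 12080 = -48862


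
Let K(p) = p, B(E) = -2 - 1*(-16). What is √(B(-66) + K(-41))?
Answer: 3*I*√3 ≈ 5.1962*I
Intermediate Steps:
B(E) = 14 (B(E) = -2 + 16 = 14)
√(B(-66) + K(-41)) = √(14 - 41) = √(-27) = 3*I*√3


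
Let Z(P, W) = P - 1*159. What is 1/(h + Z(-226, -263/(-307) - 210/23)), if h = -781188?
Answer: -1/781573 ≈ -1.2795e-6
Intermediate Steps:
Z(P, W) = -159 + P (Z(P, W) = P - 159 = -159 + P)
1/(h + Z(-226, -263/(-307) - 210/23)) = 1/(-781188 + (-159 - 226)) = 1/(-781188 - 385) = 1/(-781573) = -1/781573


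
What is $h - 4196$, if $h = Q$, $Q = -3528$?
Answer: $-7724$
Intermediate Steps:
$h = -3528$
$h - 4196 = -3528 - 4196 = -7724$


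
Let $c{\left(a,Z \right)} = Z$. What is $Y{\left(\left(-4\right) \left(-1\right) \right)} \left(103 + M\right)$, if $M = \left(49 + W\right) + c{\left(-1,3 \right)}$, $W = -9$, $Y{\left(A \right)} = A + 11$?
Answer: $2190$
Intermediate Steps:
$Y{\left(A \right)} = 11 + A$
$M = 43$ ($M = \left(49 - 9\right) + 3 = 40 + 3 = 43$)
$Y{\left(\left(-4\right) \left(-1\right) \right)} \left(103 + M\right) = \left(11 - -4\right) \left(103 + 43\right) = \left(11 + 4\right) 146 = 15 \cdot 146 = 2190$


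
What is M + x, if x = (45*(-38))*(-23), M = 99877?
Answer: 139207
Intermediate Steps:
x = 39330 (x = -1710*(-23) = 39330)
M + x = 99877 + 39330 = 139207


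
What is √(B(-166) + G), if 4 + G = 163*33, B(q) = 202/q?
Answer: 2*√9254998/83 ≈ 73.306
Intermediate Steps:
G = 5375 (G = -4 + 163*33 = -4 + 5379 = 5375)
√(B(-166) + G) = √(202/(-166) + 5375) = √(202*(-1/166) + 5375) = √(-101/83 + 5375) = √(446024/83) = 2*√9254998/83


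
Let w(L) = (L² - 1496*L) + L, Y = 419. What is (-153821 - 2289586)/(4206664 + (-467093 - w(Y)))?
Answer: -814469/1396805 ≈ -0.58309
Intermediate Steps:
w(L) = L² - 1495*L
(-153821 - 2289586)/(4206664 + (-467093 - w(Y))) = (-153821 - 2289586)/(4206664 + (-467093 - 419*(-1495 + 419))) = -2443407/(4206664 + (-467093 - 419*(-1076))) = -2443407/(4206664 + (-467093 - 1*(-450844))) = -2443407/(4206664 + (-467093 + 450844)) = -2443407/(4206664 - 16249) = -2443407/4190415 = -2443407*1/4190415 = -814469/1396805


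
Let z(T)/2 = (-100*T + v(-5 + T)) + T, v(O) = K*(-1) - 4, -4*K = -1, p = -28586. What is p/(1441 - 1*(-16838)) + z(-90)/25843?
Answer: -826343179/944768394 ≈ -0.87465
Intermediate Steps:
K = ¼ (K = -¼*(-1) = ¼ ≈ 0.25000)
v(O) = -17/4 (v(O) = (¼)*(-1) - 4 = -¼ - 4 = -17/4)
z(T) = -17/2 - 198*T (z(T) = 2*((-100*T - 17/4) + T) = 2*((-17/4 - 100*T) + T) = 2*(-17/4 - 99*T) = -17/2 - 198*T)
p/(1441 - 1*(-16838)) + z(-90)/25843 = -28586/(1441 - 1*(-16838)) + (-17/2 - 198*(-90))/25843 = -28586/(1441 + 16838) + (-17/2 + 17820)*(1/25843) = -28586/18279 + (35623/2)*(1/25843) = -28586*1/18279 + 35623/51686 = -28586/18279 + 35623/51686 = -826343179/944768394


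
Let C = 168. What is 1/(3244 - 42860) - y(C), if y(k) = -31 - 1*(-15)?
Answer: 633855/39616 ≈ 16.000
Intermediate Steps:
y(k) = -16 (y(k) = -31 + 15 = -16)
1/(3244 - 42860) - y(C) = 1/(3244 - 42860) - 1*(-16) = 1/(-39616) + 16 = -1/39616 + 16 = 633855/39616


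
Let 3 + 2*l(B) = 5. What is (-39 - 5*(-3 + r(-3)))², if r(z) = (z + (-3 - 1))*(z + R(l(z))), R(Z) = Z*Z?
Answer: 8836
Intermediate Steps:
l(B) = 1 (l(B) = -3/2 + (½)*5 = -3/2 + 5/2 = 1)
R(Z) = Z²
r(z) = (1 + z)*(-4 + z) (r(z) = (z + (-3 - 1))*(z + 1²) = (z - 4)*(z + 1) = (-4 + z)*(1 + z) = (1 + z)*(-4 + z))
(-39 - 5*(-3 + r(-3)))² = (-39 - 5*(-3 + (-4 + (-3)² - 3*(-3))))² = (-39 - 5*(-3 + (-4 + 9 + 9)))² = (-39 - 5*(-3 + 14))² = (-39 - 5*11)² = (-39 - 55)² = (-94)² = 8836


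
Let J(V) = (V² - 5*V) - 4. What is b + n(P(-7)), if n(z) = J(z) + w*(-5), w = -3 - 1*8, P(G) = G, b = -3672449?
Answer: -3672314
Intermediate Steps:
J(V) = -4 + V² - 5*V
w = -11 (w = -3 - 8 = -11)
n(z) = 51 + z² - 5*z (n(z) = (-4 + z² - 5*z) - 11*(-5) = (-4 + z² - 5*z) + 55 = 51 + z² - 5*z)
b + n(P(-7)) = -3672449 + (51 + (-7)² - 5*(-7)) = -3672449 + (51 + 49 + 35) = -3672449 + 135 = -3672314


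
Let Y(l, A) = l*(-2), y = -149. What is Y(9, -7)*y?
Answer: 2682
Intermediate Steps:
Y(l, A) = -2*l
Y(9, -7)*y = -2*9*(-149) = -18*(-149) = 2682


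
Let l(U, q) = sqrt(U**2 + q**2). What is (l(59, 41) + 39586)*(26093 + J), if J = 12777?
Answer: 1538707820 + 38870*sqrt(5162) ≈ 1.5415e+9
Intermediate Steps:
(l(59, 41) + 39586)*(26093 + J) = (sqrt(59**2 + 41**2) + 39586)*(26093 + 12777) = (sqrt(3481 + 1681) + 39586)*38870 = (sqrt(5162) + 39586)*38870 = (39586 + sqrt(5162))*38870 = 1538707820 + 38870*sqrt(5162)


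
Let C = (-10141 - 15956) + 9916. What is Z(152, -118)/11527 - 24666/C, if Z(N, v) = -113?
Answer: 282496529/186518387 ≈ 1.5146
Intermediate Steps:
C = -16181 (C = -26097 + 9916 = -16181)
Z(152, -118)/11527 - 24666/C = -113/11527 - 24666/(-16181) = -113*1/11527 - 24666*(-1/16181) = -113/11527 + 24666/16181 = 282496529/186518387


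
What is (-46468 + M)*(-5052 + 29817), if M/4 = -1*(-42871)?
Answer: 3096021240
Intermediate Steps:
M = 171484 (M = 4*(-1*(-42871)) = 4*42871 = 171484)
(-46468 + M)*(-5052 + 29817) = (-46468 + 171484)*(-5052 + 29817) = 125016*24765 = 3096021240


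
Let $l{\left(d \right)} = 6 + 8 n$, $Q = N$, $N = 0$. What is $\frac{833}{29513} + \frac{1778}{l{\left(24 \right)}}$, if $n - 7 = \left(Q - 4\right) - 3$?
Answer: $\frac{26239556}{88539} \approx 296.36$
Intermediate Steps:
$Q = 0$
$n = 0$ ($n = 7 + \left(\left(0 - 4\right) - 3\right) = 7 - 7 = 0$)
$l{\left(d \right)} = 6$ ($l{\left(d \right)} = 6 + 8 \cdot 0 = 6 + 0 = 6$)
$\frac{833}{29513} + \frac{1778}{l{\left(24 \right)}} = \frac{833}{29513} + \frac{1778}{6} = 833 \cdot \frac{1}{29513} + 1778 \cdot \frac{1}{6} = \frac{833}{29513} + \frac{889}{3} = \frac{26239556}{88539}$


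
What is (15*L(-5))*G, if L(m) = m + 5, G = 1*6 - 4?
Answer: 0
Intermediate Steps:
G = 2 (G = 6 - 4 = 2)
L(m) = 5 + m
(15*L(-5))*G = (15*(5 - 5))*2 = (15*0)*2 = 0*2 = 0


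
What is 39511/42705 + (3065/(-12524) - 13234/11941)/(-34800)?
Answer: 13709070617434187/14816665226750400 ≈ 0.92525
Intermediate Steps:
39511/42705 + (3065/(-12524) - 13234/11941)/(-34800) = 39511*(1/42705) + (3065*(-1/12524) - 13234*1/11941)*(-1/34800) = 39511/42705 + (-3065/12524 - 13234/11941)*(-1/34800) = 39511/42705 - 202341781/149549084*(-1/34800) = 39511/42705 + 202341781/5204308123200 = 13709070617434187/14816665226750400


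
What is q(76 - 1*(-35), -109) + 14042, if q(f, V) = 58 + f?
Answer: 14211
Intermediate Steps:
q(76 - 1*(-35), -109) + 14042 = (58 + (76 - 1*(-35))) + 14042 = (58 + (76 + 35)) + 14042 = (58 + 111) + 14042 = 169 + 14042 = 14211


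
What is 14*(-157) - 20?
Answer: -2218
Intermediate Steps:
14*(-157) - 20 = -2198 - 20 = -2218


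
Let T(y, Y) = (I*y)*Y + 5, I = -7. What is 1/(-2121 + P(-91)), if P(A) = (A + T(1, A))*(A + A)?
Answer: -1/102403 ≈ -9.7653e-6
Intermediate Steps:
T(y, Y) = 5 - 7*Y*y (T(y, Y) = (-7*y)*Y + 5 = -7*Y*y + 5 = 5 - 7*Y*y)
P(A) = 2*A*(5 - 6*A) (P(A) = (A + (5 - 7*A*1))*(A + A) = (A + (5 - 7*A))*(2*A) = (5 - 6*A)*(2*A) = 2*A*(5 - 6*A))
1/(-2121 + P(-91)) = 1/(-2121 + 2*(-91)*(5 - 6*(-91))) = 1/(-2121 + 2*(-91)*(5 + 546)) = 1/(-2121 + 2*(-91)*551) = 1/(-2121 - 100282) = 1/(-102403) = -1/102403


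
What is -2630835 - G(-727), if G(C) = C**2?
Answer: -3159364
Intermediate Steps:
-2630835 - G(-727) = -2630835 - 1*(-727)**2 = -2630835 - 1*528529 = -2630835 - 528529 = -3159364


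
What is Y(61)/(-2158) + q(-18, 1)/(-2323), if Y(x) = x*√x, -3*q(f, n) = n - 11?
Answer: -10/6969 - 61*√61/2158 ≈ -0.22221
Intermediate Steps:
q(f, n) = 11/3 - n/3 (q(f, n) = -(n - 11)/3 = -(-11 + n)/3 = 11/3 - n/3)
Y(x) = x^(3/2)
Y(61)/(-2158) + q(-18, 1)/(-2323) = 61^(3/2)/(-2158) + (11/3 - ⅓*1)/(-2323) = (61*√61)*(-1/2158) + (11/3 - ⅓)*(-1/2323) = -61*√61/2158 + (10/3)*(-1/2323) = -61*√61/2158 - 10/6969 = -10/6969 - 61*√61/2158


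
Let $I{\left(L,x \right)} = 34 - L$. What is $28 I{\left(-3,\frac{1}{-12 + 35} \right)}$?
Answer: $1036$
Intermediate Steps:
$28 I{\left(-3,\frac{1}{-12 + 35} \right)} = 28 \left(34 - -3\right) = 28 \left(34 + 3\right) = 28 \cdot 37 = 1036$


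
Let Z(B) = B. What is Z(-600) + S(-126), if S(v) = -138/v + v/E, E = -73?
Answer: -915475/1533 ≈ -597.18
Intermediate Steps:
S(v) = -138/v - v/73 (S(v) = -138/v + v/(-73) = -138/v + v*(-1/73) = -138/v - v/73)
Z(-600) + S(-126) = -600 + (-138/(-126) - 1/73*(-126)) = -600 + (-138*(-1/126) + 126/73) = -600 + (23/21 + 126/73) = -600 + 4325/1533 = -915475/1533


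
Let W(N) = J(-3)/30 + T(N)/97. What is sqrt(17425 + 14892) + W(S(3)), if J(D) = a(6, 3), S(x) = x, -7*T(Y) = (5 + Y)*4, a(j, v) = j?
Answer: 519/3395 + sqrt(32317) ≈ 179.92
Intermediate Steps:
T(Y) = -20/7 - 4*Y/7 (T(Y) = -(5 + Y)*4/7 = -(20 + 4*Y)/7 = -20/7 - 4*Y/7)
J(D) = 6
W(N) = 579/3395 - 4*N/679 (W(N) = 6/30 + (-20/7 - 4*N/7)/97 = 6*(1/30) + (-20/7 - 4*N/7)*(1/97) = 1/5 + (-20/679 - 4*N/679) = 579/3395 - 4*N/679)
sqrt(17425 + 14892) + W(S(3)) = sqrt(17425 + 14892) + (579/3395 - 4/679*3) = sqrt(32317) + (579/3395 - 12/679) = sqrt(32317) + 519/3395 = 519/3395 + sqrt(32317)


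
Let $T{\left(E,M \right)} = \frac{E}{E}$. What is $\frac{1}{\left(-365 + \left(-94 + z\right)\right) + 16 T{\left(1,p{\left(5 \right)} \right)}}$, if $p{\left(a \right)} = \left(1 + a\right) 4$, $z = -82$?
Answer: $- \frac{1}{525} \approx -0.0019048$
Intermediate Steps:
$p{\left(a \right)} = 4 + 4 a$
$T{\left(E,M \right)} = 1$
$\frac{1}{\left(-365 + \left(-94 + z\right)\right) + 16 T{\left(1,p{\left(5 \right)} \right)}} = \frac{1}{\left(-365 - 176\right) + 16 \cdot 1} = \frac{1}{\left(-365 - 176\right) + 16} = \frac{1}{-541 + 16} = \frac{1}{-525} = - \frac{1}{525}$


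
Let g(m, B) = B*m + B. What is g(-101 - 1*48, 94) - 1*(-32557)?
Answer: 18645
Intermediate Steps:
g(m, B) = B + B*m
g(-101 - 1*48, 94) - 1*(-32557) = 94*(1 + (-101 - 1*48)) - 1*(-32557) = 94*(1 + (-101 - 48)) + 32557 = 94*(1 - 149) + 32557 = 94*(-148) + 32557 = -13912 + 32557 = 18645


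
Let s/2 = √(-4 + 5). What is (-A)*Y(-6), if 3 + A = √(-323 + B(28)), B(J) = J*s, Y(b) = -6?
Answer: -18 + 6*I*√267 ≈ -18.0 + 98.041*I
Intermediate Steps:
s = 2 (s = 2*√(-4 + 5) = 2*√1 = 2*1 = 2)
B(J) = 2*J (B(J) = J*2 = 2*J)
A = -3 + I*√267 (A = -3 + √(-323 + 2*28) = -3 + √(-323 + 56) = -3 + √(-267) = -3 + I*√267 ≈ -3.0 + 16.34*I)
(-A)*Y(-6) = -(-3 + I*√267)*(-6) = (3 - I*√267)*(-6) = -18 + 6*I*√267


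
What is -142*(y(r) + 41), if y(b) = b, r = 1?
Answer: -5964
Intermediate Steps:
-142*(y(r) + 41) = -142*(1 + 41) = -142*42 = -5964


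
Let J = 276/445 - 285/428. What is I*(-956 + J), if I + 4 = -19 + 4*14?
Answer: -6008919081/190460 ≈ -31550.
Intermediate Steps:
I = 33 (I = -4 + (-19 + 4*14) = -4 + (-19 + 56) = -4 + 37 = 33)
J = -8697/190460 (J = 276*(1/445) - 285*1/428 = 276/445 - 285/428 = -8697/190460 ≈ -0.045663)
I*(-956 + J) = 33*(-956 - 8697/190460) = 33*(-182088457/190460) = -6008919081/190460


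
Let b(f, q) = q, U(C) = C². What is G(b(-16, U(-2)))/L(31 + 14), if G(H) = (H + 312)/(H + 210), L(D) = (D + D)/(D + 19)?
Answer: 5056/4815 ≈ 1.0501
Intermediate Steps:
L(D) = 2*D/(19 + D) (L(D) = (2*D)/(19 + D) = 2*D/(19 + D))
G(H) = (312 + H)/(210 + H)
G(b(-16, U(-2)))/L(31 + 14) = ((312 + (-2)²)/(210 + (-2)²))/((2*(31 + 14)/(19 + (31 + 14)))) = ((312 + 4)/(210 + 4))/((2*45/(19 + 45))) = (316/214)/((2*45/64)) = ((1/214)*316)/((2*45*(1/64))) = 158/(107*(45/32)) = (158/107)*(32/45) = 5056/4815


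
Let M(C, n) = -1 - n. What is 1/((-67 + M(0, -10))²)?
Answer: 1/3364 ≈ 0.00029727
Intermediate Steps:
1/((-67 + M(0, -10))²) = 1/((-67 + (-1 - 1*(-10)))²) = 1/((-67 + (-1 + 10))²) = 1/((-67 + 9)²) = 1/((-58)²) = 1/3364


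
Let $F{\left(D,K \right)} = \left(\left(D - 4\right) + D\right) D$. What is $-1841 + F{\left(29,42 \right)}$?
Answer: $-275$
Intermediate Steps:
$F{\left(D,K \right)} = D \left(-4 + 2 D\right)$ ($F{\left(D,K \right)} = \left(\left(-4 + D\right) + D\right) D = \left(-4 + 2 D\right) D = D \left(-4 + 2 D\right)$)
$-1841 + F{\left(29,42 \right)} = -1841 + 2 \cdot 29 \left(-2 + 29\right) = -1841 + 2 \cdot 29 \cdot 27 = -1841 + 1566 = -275$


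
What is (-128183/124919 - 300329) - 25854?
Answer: -40746582360/124919 ≈ -3.2618e+5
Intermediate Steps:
(-128183/124919 - 300329) - 25854 = -37516926534/124919 - 25854 = -40746582360/124919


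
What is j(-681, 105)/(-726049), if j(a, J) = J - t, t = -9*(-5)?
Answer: -60/726049 ≈ -8.2639e-5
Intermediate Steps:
t = 45
j(a, J) = -45 + J (j(a, J) = J - 1*45 = J - 45 = -45 + J)
j(-681, 105)/(-726049) = (-45 + 105)/(-726049) = 60*(-1/726049) = -60/726049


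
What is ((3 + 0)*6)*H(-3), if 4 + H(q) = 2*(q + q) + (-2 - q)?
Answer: -270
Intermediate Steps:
H(q) = -6 + 3*q (H(q) = -4 + (2*(q + q) + (-2 - q)) = -4 + (2*(2*q) + (-2 - q)) = -4 + (4*q + (-2 - q)) = -4 + (-2 + 3*q) = -6 + 3*q)
((3 + 0)*6)*H(-3) = ((3 + 0)*6)*(-6 + 3*(-3)) = (3*6)*(-6 - 9) = 18*(-15) = -270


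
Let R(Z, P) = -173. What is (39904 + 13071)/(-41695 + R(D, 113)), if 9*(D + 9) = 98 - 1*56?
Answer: -52975/41868 ≈ -1.2653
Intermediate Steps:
D = -13/3 (D = -9 + (98 - 1*56)/9 = -9 + (98 - 56)/9 = -9 + (⅑)*42 = -9 + 14/3 = -13/3 ≈ -4.3333)
(39904 + 13071)/(-41695 + R(D, 113)) = (39904 + 13071)/(-41695 - 173) = 52975/(-41868) = 52975*(-1/41868) = -52975/41868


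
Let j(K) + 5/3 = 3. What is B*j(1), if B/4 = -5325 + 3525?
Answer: -9600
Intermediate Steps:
j(K) = 4/3 (j(K) = -5/3 + 3 = 4/3)
B = -7200 (B = 4*(-5325 + 3525) = 4*(-1800) = -7200)
B*j(1) = -7200*4/3 = -9600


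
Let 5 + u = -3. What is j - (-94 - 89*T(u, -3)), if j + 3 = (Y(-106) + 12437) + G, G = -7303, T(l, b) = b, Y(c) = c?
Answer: 4852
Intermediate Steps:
u = -8 (u = -5 - 3 = -8)
j = 5025 (j = -3 + ((-106 + 12437) - 7303) = -3 + (12331 - 7303) = -3 + 5028 = 5025)
j - (-94 - 89*T(u, -3)) = 5025 - (-94 - 89*(-3)) = 5025 - (-94 + 267) = 5025 - 1*173 = 5025 - 173 = 4852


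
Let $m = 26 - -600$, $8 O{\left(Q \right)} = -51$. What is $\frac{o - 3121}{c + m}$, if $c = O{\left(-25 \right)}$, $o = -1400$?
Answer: $- \frac{36168}{4957} \approx -7.2963$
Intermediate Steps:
$O{\left(Q \right)} = - \frac{51}{8}$ ($O{\left(Q \right)} = \frac{1}{8} \left(-51\right) = - \frac{51}{8}$)
$c = - \frac{51}{8} \approx -6.375$
$m = 626$ ($m = 26 + 600 = 626$)
$\frac{o - 3121}{c + m} = \frac{-1400 - 3121}{- \frac{51}{8} + 626} = - \frac{4521}{\frac{4957}{8}} = \left(-4521\right) \frac{8}{4957} = - \frac{36168}{4957}$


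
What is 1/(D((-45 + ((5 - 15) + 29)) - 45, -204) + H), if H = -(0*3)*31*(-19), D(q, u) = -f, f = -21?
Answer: 1/21 ≈ 0.047619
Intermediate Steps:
D(q, u) = 21 (D(q, u) = -1*(-21) = 21)
H = 0 (H = -0*31*(-19) = -0*(-19) = -1*0 = 0)
1/(D((-45 + ((5 - 15) + 29)) - 45, -204) + H) = 1/(21 + 0) = 1/21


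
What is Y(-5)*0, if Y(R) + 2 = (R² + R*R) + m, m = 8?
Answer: 0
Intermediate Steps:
Y(R) = 6 + 2*R² (Y(R) = -2 + ((R² + R*R) + 8) = -2 + ((R² + R²) + 8) = -2 + (2*R² + 8) = -2 + (8 + 2*R²) = 6 + 2*R²)
Y(-5)*0 = (6 + 2*(-5)²)*0 = (6 + 2*25)*0 = (6 + 50)*0 = 56*0 = 0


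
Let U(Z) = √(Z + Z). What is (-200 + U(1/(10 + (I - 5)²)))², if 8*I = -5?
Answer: 106600128/2665 - 640*√5330/533 ≈ 39912.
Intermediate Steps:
I = -5/8 (I = (⅛)*(-5) = -5/8 ≈ -0.62500)
U(Z) = √2*√Z (U(Z) = √(2*Z) = √2*√Z)
(-200 + U(1/(10 + (I - 5)²)))² = (-200 + √2*√(1/(10 + (-5/8 - 5)²)))² = (-200 + √2*√(1/(10 + (-45/8)²)))² = (-200 + √2*√(1/(10 + 2025/64)))² = (-200 + √2*√(1/(2665/64)))² = (-200 + √2*√(64/2665))² = (-200 + √2*(8*√2665/2665))² = (-200 + 8*√5330/2665)²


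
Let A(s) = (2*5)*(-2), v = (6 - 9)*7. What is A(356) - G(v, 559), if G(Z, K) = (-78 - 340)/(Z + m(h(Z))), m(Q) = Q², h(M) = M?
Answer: -3991/210 ≈ -19.005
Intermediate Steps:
v = -21 (v = -3*7 = -21)
A(s) = -20 (A(s) = 10*(-2) = -20)
G(Z, K) = -418/(Z + Z²) (G(Z, K) = (-78 - 340)/(Z + Z²) = -418/(Z + Z²))
A(356) - G(v, 559) = -20 - (-418)/((-21)*(1 - 21)) = -20 - (-418)*(-1)/(21*(-20)) = -20 - (-418)*(-1)*(-1)/(21*20) = -20 - 1*(-209/210) = -20 + 209/210 = -3991/210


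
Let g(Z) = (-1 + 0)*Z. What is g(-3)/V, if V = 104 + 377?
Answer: 3/481 ≈ 0.0062370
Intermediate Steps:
V = 481
g(Z) = -Z
g(-3)/V = -1*(-3)/481 = 3*(1/481) = 3/481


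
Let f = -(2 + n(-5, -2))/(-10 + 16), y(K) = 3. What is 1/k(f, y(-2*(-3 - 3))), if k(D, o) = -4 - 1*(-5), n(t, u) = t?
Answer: 1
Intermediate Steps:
f = ½ (f = -(2 - 5)/(-10 + 16) = -(-3)/6 = -1*(-½) = ½ ≈ 0.50000)
k(D, o) = 1 (k(D, o) = -4 + 5 = 1)
1/k(f, y(-2*(-3 - 3))) = 1/1 = 1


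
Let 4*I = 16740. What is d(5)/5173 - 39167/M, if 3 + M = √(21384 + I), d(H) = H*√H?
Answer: -39167/8520 - 39167*√2841/8520 + 5*√5/5173 ≈ -249.62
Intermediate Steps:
d(H) = H^(3/2)
I = 4185 (I = (¼)*16740 = 4185)
M = -3 + 3*√2841 (M = -3 + √(21384 + 4185) = -3 + √25569 = -3 + 3*√2841 ≈ 156.90)
d(5)/5173 - 39167/M = 5^(3/2)/5173 - 39167/(-3 + 3*√2841) = (5*√5)*(1/5173) - 39167/(-3 + 3*√2841) = 5*√5/5173 - 39167/(-3 + 3*√2841) = -39167/(-3 + 3*√2841) + 5*√5/5173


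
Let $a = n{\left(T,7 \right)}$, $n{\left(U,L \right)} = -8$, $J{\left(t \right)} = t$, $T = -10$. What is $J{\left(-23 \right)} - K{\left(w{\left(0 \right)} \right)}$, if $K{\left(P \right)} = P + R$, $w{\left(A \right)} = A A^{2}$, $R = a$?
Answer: $-15$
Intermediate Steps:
$a = -8$
$R = -8$
$w{\left(A \right)} = A^{3}$
$K{\left(P \right)} = -8 + P$ ($K{\left(P \right)} = P - 8 = -8 + P$)
$J{\left(-23 \right)} - K{\left(w{\left(0 \right)} \right)} = -23 - \left(-8 + 0^{3}\right) = -23 - \left(-8 + 0\right) = -23 - -8 = -23 + 8 = -15$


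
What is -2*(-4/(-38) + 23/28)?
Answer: -493/266 ≈ -1.8534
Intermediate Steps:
-2*(-4/(-38) + 23/28) = -2*(-4*(-1/38) + 23*(1/28)) = -2*(2/19 + 23/28) = -2*493/532 = -493/266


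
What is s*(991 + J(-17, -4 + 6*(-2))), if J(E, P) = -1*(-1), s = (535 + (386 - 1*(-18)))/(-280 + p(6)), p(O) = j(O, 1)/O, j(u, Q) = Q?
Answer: -5588928/1679 ≈ -3328.7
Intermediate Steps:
p(O) = 1/O
s = -5634/1679 (s = (535 + (386 - 1*(-18)))/(-280 + 1/6) = (535 + (386 + 18))/(-280 + ⅙) = (535 + 404)/(-1679/6) = 939*(-6/1679) = -5634/1679 ≈ -3.3556)
J(E, P) = 1
s*(991 + J(-17, -4 + 6*(-2))) = -5634*(991 + 1)/1679 = -5634/1679*992 = -5588928/1679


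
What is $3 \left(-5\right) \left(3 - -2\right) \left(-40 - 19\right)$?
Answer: $4425$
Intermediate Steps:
$3 \left(-5\right) \left(3 - -2\right) \left(-40 - 19\right) = - 15 \left(3 + 2\right) \left(-59\right) = \left(-15\right) 5 \left(-59\right) = \left(-75\right) \left(-59\right) = 4425$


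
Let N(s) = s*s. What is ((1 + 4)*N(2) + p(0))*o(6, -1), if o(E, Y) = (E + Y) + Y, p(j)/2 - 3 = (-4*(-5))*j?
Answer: 104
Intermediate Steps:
p(j) = 6 + 40*j (p(j) = 6 + 2*((-4*(-5))*j) = 6 + 2*(20*j) = 6 + 40*j)
o(E, Y) = E + 2*Y
N(s) = s²
((1 + 4)*N(2) + p(0))*o(6, -1) = ((1 + 4)*2² + (6 + 40*0))*(6 + 2*(-1)) = (5*4 + (6 + 0))*(6 - 2) = (20 + 6)*4 = 26*4 = 104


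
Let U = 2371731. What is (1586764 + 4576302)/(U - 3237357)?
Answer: -3081533/432813 ≈ -7.1198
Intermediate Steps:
(1586764 + 4576302)/(U - 3237357) = (1586764 + 4576302)/(2371731 - 3237357) = 6163066/(-865626) = 6163066*(-1/865626) = -3081533/432813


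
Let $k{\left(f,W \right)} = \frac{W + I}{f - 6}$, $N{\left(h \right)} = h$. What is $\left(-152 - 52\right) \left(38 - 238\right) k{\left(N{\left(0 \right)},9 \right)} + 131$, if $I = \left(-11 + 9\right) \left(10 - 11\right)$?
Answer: $-74669$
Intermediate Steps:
$I = 2$ ($I = \left(-2\right) \left(-1\right) = 2$)
$k{\left(f,W \right)} = \frac{2 + W}{-6 + f}$ ($k{\left(f,W \right)} = \frac{W + 2}{f - 6} = \frac{2 + W}{-6 + f}$)
$\left(-152 - 52\right) \left(38 - 238\right) k{\left(N{\left(0 \right)},9 \right)} + 131 = \left(-152 - 52\right) \left(38 - 238\right) \frac{2 + 9}{-6 + 0} + 131 = \left(-204\right) \left(-200\right) \frac{1}{-6} \cdot 11 + 131 = 40800 \left(\left(- \frac{1}{6}\right) 11\right) + 131 = 40800 \left(- \frac{11}{6}\right) + 131 = -74800 + 131 = -74669$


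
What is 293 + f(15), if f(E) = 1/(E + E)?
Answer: 8791/30 ≈ 293.03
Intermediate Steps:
f(E) = 1/(2*E)
293 + f(15) = 293 + (½)/15 = 293 + (½)*(1/15) = 293 + 1/30 = 8791/30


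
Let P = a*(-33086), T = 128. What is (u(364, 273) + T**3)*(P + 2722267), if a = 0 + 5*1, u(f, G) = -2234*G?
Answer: 3802706964990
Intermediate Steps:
a = 5 (a = 0 + 5 = 5)
P = -165430 (P = 5*(-33086) = -165430)
(u(364, 273) + T**3)*(P + 2722267) = (-2234*273 + 128**3)*(-165430 + 2722267) = (-609882 + 2097152)*2556837 = 1487270*2556837 = 3802706964990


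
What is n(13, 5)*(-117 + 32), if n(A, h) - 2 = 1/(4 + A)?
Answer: -175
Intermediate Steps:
n(A, h) = 2 + 1/(4 + A)
n(13, 5)*(-117 + 32) = ((9 + 2*13)/(4 + 13))*(-117 + 32) = ((9 + 26)/17)*(-85) = ((1/17)*35)*(-85) = (35/17)*(-85) = -175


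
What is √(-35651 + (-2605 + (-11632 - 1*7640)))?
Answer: 6*I*√1598 ≈ 239.85*I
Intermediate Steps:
√(-35651 + (-2605 + (-11632 - 1*7640))) = √(-35651 + (-2605 + (-11632 - 7640))) = √(-35651 + (-2605 - 19272)) = √(-35651 - 21877) = √(-57528) = 6*I*√1598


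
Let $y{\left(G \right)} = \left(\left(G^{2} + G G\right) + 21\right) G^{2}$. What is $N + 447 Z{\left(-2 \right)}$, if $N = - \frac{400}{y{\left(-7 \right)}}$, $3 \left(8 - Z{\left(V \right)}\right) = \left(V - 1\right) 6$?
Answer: $\frac{36489998}{5831} \approx 6257.9$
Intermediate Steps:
$y{\left(G \right)} = G^{2} \left(21 + 2 G^{2}\right)$ ($y{\left(G \right)} = \left(\left(G^{2} + G^{2}\right) + 21\right) G^{2} = \left(2 G^{2} + 21\right) G^{2} = \left(21 + 2 G^{2}\right) G^{2} = G^{2} \left(21 + 2 G^{2}\right)$)
$Z{\left(V \right)} = 10 - 2 V$ ($Z{\left(V \right)} = 8 - \frac{\left(V - 1\right) 6}{3} = 8 - \frac{\left(-1 + V\right) 6}{3} = 8 - \frac{-6 + 6 V}{3} = 8 - \left(-2 + 2 V\right) = 10 - 2 V$)
$N = - \frac{400}{5831}$ ($N = - \frac{400}{\left(-7\right)^{2} \left(21 + 2 \left(-7\right)^{2}\right)} = - \frac{400}{49 \left(21 + 2 \cdot 49\right)} = - \frac{400}{49 \left(21 + 98\right)} = - \frac{400}{49 \cdot 119} = - \frac{400}{5831} \approx -0.068599$)
$N + 447 Z{\left(-2 \right)} = - \frac{400}{5831} + 447 \left(10 - -4\right) = - \frac{400}{5831} + 447 \left(10 + 4\right) = - \frac{400}{5831} + 447 \cdot 14 = - \frac{400}{5831} + 6258 = \frac{36489998}{5831}$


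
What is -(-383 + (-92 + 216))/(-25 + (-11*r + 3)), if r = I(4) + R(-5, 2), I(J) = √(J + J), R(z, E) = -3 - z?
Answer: -259/22 + 259*√2/44 ≈ -3.4482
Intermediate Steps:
I(J) = √2*√J (I(J) = √(2*J) = √2*√J)
r = 2 + 2*√2 (r = √2*√4 + (-3 - 1*(-5)) = √2*2 + (-3 + 5) = 2*√2 + 2 = 2 + 2*√2 ≈ 4.8284)
-(-383 + (-92 + 216))/(-25 + (-11*r + 3)) = -(-383 + (-92 + 216))/(-25 + (-11*(2 + 2*√2) + 3)) = -(-383 + 124)/(-25 + ((-22 - 22*√2) + 3)) = -(-259)/(-25 + (-19 - 22*√2)) = -(-259)/(-44 - 22*√2) = 259/(-44 - 22*√2)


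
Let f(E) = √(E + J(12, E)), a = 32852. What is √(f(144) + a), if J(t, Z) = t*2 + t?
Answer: √(32852 + 6*√5) ≈ 181.29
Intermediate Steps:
J(t, Z) = 3*t (J(t, Z) = 2*t + t = 3*t)
f(E) = √(36 + E) (f(E) = √(E + 3*12) = √(E + 36) = √(36 + E))
√(f(144) + a) = √(√(36 + 144) + 32852) = √(√180 + 32852) = √(6*√5 + 32852) = √(32852 + 6*√5)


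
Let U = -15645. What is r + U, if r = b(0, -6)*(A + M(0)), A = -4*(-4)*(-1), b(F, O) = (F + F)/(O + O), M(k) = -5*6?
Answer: -15645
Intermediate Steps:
M(k) = -30
b(F, O) = F/O (b(F, O) = (2*F)/((2*O)) = (2*F)*(1/(2*O)) = F/O)
A = -16 (A = 16*(-1) = -16)
r = 0 (r = (0/(-6))*(-16 - 30) = (0*(-⅙))*(-46) = 0*(-46) = 0)
r + U = 0 - 15645 = -15645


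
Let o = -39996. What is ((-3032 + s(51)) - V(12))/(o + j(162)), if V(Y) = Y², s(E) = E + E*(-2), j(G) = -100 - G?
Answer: 3227/40258 ≈ 0.080158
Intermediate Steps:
s(E) = -E (s(E) = E - 2*E = -E)
((-3032 + s(51)) - V(12))/(o + j(162)) = ((-3032 - 1*51) - 1*12²)/(-39996 + (-100 - 1*162)) = ((-3032 - 51) - 1*144)/(-39996 + (-100 - 162)) = (-3083 - 144)/(-39996 - 262) = -3227/(-40258) = -3227*(-1/40258) = 3227/40258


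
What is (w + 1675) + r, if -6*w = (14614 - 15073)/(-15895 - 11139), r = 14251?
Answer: 861086815/54068 ≈ 15926.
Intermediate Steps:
w = -153/54068 (w = -(14614 - 15073)/(6*(-15895 - 11139)) = -(-153)/(2*(-27034)) = -(-153)*(-1)/(2*27034) = -1/6*459/27034 = -153/54068 ≈ -0.0028298)
(w + 1675) + r = (-153/54068 + 1675) + 14251 = 90563747/54068 + 14251 = 861086815/54068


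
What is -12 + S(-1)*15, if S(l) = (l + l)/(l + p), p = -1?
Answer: 3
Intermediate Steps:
S(l) = 2*l/(-1 + l) (S(l) = (l + l)/(l - 1) = (2*l)/(-1 + l) = 2*l/(-1 + l))
-12 + S(-1)*15 = -12 + (2*(-1)/(-1 - 1))*15 = -12 + (2*(-1)/(-2))*15 = -12 + (2*(-1)*(-½))*15 = -12 + 1*15 = -12 + 15 = 3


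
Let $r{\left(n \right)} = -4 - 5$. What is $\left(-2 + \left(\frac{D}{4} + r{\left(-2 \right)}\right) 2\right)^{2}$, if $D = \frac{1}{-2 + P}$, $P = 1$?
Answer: $\frac{1681}{4} \approx 420.25$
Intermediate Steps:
$r{\left(n \right)} = -9$ ($r{\left(n \right)} = -4 - 5 = -9$)
$D = -1$ ($D = \frac{1}{-2 + 1} = \frac{1}{-1} = -1$)
$\left(-2 + \left(\frac{D}{4} + r{\left(-2 \right)}\right) 2\right)^{2} = \left(-2 + \left(- \frac{1}{4} - 9\right) 2\right)^{2} = \left(-2 - \frac{37}{2}\right)^{2} = \left(- \frac{41}{2}\right)^{2} = \frac{1681}{4}$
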